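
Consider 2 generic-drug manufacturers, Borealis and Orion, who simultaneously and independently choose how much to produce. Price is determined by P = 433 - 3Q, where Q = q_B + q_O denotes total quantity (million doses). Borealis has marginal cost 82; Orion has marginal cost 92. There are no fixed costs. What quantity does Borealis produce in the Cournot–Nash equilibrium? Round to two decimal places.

40.11

Borealis's profit: π_B = (433 - 3Q)q_B - (82q_B). Setting ∂π_B/∂q_B = 0: 351 - 6q_B - 3(q_O) = 0.
Orion's profit: π_O = (433 - 3Q)q_O - (92q_O). Setting ∂π_O/∂q_O = 0: 341 - 6q_O - 3(q_B) = 0.
Best responses: q_B = (351 - 3q_O)/6, q_O = (341 - 3q_B)/6.
Substituting one into the other gives q_B = 361/9 and q_O = 331/9.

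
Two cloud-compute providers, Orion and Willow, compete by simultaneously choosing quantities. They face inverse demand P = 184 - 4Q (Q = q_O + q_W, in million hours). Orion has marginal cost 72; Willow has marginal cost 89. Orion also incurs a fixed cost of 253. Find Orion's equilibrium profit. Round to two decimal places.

Orion's profit: π_O = (184 - 4Q)q_O - (72q_O). Setting ∂π_O/∂q_O = 0: 112 - 8q_O - 4(q_W) = 0.
Willow's first-order condition: 95 - 8q_W - 4(q_O) = 0.
Rearranging gives the reaction functions q_O = (112 - 4q_W)/8 and q_W = (95 - 4q_O)/8.
Substituting one into the other gives q_O = 43/4 and q_W = 13/2.
Price P = 184 - 4·(69/4) = 115.
Orion's profit: (115 - 72)·(43/4) - 253 = 837/4.

209.25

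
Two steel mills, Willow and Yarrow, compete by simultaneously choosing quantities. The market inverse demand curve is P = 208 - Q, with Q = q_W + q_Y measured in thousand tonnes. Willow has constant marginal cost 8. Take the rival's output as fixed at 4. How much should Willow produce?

With the rival's output fixed at 4, Willow's profit is π_W = (208 - 4 - q_W)q_W - (8q_W) = (204 - q_W)q_W - (8q_W).
∂π_W/∂q_W = 196 - 2q_W = 0, so q_W = 98.

98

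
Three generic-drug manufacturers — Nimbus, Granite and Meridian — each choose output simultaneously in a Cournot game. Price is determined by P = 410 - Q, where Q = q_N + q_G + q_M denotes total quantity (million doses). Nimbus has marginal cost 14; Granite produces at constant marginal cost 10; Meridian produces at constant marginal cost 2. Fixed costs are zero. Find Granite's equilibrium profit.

Nimbus's profit: π_N = (410 - Q)q_N - (14q_N). Setting ∂π_N/∂q_N = 0: 396 - 2q_N - (q_G + q_M) = 0.
Granite's profit: π_G = (410 - Q)q_G - (10q_G). Setting ∂π_G/∂q_G = 0: 400 - 2q_G - (q_N + q_M) = 0.
Meridian's first-order condition: 408 - 2q_M - (q_N + q_G) = 0.
Summing all 3 equations gives 1204 − 4Q = 0, hence Q = 301.
Back-substituting: q_N = (396 − 301) = 95, q_G = (400 − 301) = 99, q_M = (408 − 301) = 107.
Price P = 410 - 301 = 109.
Granite's profit: (109 - 10)·99 = 9801.

9801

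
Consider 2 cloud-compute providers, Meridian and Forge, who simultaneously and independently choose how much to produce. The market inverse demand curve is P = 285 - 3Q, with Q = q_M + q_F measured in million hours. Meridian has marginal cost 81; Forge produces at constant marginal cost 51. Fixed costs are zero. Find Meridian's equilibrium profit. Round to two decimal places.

1121.33

Meridian's profit: π_M = (285 - 3Q)q_M - (81q_M). Setting ∂π_M/∂q_M = 0: 204 - 6q_M - 3(q_F) = 0.
Forge's first-order condition: 234 - 6q_F - 3(q_M) = 0.
So q_M = (204 - 3q_F)/6 and q_F = (234 - 3q_M)/6.
Substituting one into the other gives q_M = 58/3 and q_F = 88/3.
Price P = 285 - 3·(146/3) = 139.
Meridian's profit: (139 - 81)·(58/3) = 1121.3333.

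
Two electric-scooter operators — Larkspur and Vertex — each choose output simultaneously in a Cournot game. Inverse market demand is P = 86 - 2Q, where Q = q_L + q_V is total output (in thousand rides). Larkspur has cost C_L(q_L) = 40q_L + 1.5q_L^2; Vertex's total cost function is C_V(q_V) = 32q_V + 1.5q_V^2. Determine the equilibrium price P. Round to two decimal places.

63.78

Larkspur's profit: π_L = (86 - 2Q)q_L - (40q_L + (3/2)q_L²). Setting ∂π_L/∂q_L = 0: 46 - 7q_L - 2(q_V) = 0.
Vertex's profit: π_V = (86 - 2Q)q_V - (32q_V + (3/2)q_V²). Setting ∂π_V/∂q_V = 0: 54 - 7q_V - 2(q_L) = 0.
Best responses: q_L = (46 - 2q_V)/7, q_V = (54 - 2q_L)/7.
Solving the pair: q_L = 214/45, q_V = 286/45.
Total output Q = 100/9, so price P = 86 - 2·(100/9) = 574/9.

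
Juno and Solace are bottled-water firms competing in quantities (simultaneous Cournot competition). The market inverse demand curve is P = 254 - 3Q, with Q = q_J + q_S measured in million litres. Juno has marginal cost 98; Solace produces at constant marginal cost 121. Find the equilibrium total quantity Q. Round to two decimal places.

Juno's profit: π_J = (254 - 3Q)q_J - (98q_J). Setting ∂π_J/∂q_J = 0: 156 - 6q_J - 3(q_S) = 0.
Solace's first-order condition: 133 - 6q_S - 3(q_J) = 0.
Best responses: q_J = (156 - 3q_S)/6, q_S = (133 - 3q_J)/6.
Substituting one into the other gives q_J = 179/9 and q_S = 110/9.
Total output Q = 179/9 + 110/9 = 289/9.

32.11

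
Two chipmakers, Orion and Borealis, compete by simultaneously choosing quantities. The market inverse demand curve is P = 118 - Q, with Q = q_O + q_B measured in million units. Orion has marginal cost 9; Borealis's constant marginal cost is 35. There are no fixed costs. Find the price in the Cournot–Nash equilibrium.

Orion's profit: π_O = (118 - Q)q_O - (9q_O). Setting ∂π_O/∂q_O = 0: 109 - 2q_O - (q_B) = 0.
Borealis's profit: π_B = (118 - Q)q_B - (35q_B). Setting ∂π_B/∂q_B = 0: 83 - 2q_B - (q_O) = 0.
So q_O = (109 - q_B)/2 and q_B = (83 - q_O)/2.
Substituting one into the other gives q_O = 45 and q_B = 19.
Total output Q = 64, so price P = 118 - 64 = 54.

54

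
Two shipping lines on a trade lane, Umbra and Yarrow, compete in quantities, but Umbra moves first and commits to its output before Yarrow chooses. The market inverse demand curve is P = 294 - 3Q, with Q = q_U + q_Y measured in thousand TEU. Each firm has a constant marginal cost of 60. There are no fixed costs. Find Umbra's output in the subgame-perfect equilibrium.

The follower Yarrow best-responds to any q_U: π_Y = (294 - 3Q)q_Y - 60q_Y.
Follower FOC: 234 - 3q_U - 6q_Y = 0, so q_Y(q_U) = (234 - 3q_U)/6.
Umbra substitutes q_Y(q_U) into its own profit: π_U = q_U(294 - 3q_U - (234 - 3q_U)/2) - 60q_U = (177 - (3/2)q_U)q_U - 60q_U.
Leader FOC: 117 - 3q_U = 0, so q_U = 39.
Then q_Y = (234 - 3·39)/6 = 39/2.

39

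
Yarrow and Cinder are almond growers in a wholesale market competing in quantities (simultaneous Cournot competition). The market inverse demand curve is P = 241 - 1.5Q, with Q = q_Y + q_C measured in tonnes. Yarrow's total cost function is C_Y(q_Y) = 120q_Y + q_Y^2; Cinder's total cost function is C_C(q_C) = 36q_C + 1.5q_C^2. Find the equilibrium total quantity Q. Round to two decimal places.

45.48

Yarrow's profit: π_Y = (241 - 1.5Q)q_Y - (120q_Y + q_Y²). Setting ∂π_Y/∂q_Y = 0: 121 - 5q_Y - (3/2)(q_C) = 0.
Cinder's profit: π_C = (241 - 1.5Q)q_C - (36q_C + (3/2)q_C²). Setting ∂π_C/∂q_C = 0: 205 - 6q_C - (3/2)(q_Y) = 0.
So q_Y = (121 - (3/2)q_C)/5 and q_C = (205 - (3/2)q_Y)/6.
Substituting one into the other gives q_Y = 558/37 and q_C = 30.3964.
Total output Q = 558/37 + 30.3964 = 45.4775.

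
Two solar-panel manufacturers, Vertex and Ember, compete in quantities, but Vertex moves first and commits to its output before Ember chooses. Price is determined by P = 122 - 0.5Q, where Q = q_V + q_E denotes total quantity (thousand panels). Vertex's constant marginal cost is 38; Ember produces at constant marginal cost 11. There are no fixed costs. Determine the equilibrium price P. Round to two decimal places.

The follower Ember best-responds to any q_V: π_E = (122 - 0.5Q)q_E - 11q_E.
∂π_E/∂q_E = 111 - (1/2)q_V - q_E = 0 gives the reaction function q_E = (111 - (1/2)q_V).
The leader anticipates this reaction. Substituting into P = 122 - 0.5Q gives P = 133/2 - (1/4)q_V, so π_V = (133/2 - (1/4)q_V)q_V - 38q_V.
Leader FOC: 57/2 - (1/2)q_V = 0, so q_V = 57.
Then q_E = (111 - (1/2)·57) = 165/2.
Total output Q = 279/2, so price P = 122 - (1/2)·(279/2) = 209/4.

52.25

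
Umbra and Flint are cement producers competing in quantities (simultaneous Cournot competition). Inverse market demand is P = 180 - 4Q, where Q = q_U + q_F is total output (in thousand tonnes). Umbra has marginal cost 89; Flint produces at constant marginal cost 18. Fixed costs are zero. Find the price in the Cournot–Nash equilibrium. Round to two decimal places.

Umbra's profit: π_U = (180 - 4Q)q_U - (89q_U). Setting ∂π_U/∂q_U = 0: 91 - 8q_U - 4(q_F) = 0.
Flint's first-order condition: 162 - 8q_F - 4(q_U) = 0.
Best responses: q_U = (91 - 4q_F)/8, q_F = (162 - 4q_U)/8.
Solving the pair: q_U = 5/3, q_F = 233/12.
Total output Q = 253/12, so price P = 180 - 4·(253/12) = 287/3.

95.67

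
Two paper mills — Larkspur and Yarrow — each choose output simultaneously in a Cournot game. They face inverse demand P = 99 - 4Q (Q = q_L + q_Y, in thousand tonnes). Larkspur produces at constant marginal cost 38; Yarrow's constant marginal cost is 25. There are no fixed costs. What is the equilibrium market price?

54

Larkspur's profit: π_L = (99 - 4Q)q_L - (38q_L). Setting ∂π_L/∂q_L = 0: 61 - 8q_L - 4(q_Y) = 0.
Yarrow's profit: π_Y = (99 - 4Q)q_Y - (25q_Y). Setting ∂π_Y/∂q_Y = 0: 74 - 8q_Y - 4(q_L) = 0.
So q_L = (61 - 4q_Y)/8 and q_Y = (74 - 4q_L)/8.
Solving the pair: q_L = 4, q_Y = 29/4.
Total output Q = 45/4, so price P = 99 - 4·(45/4) = 54.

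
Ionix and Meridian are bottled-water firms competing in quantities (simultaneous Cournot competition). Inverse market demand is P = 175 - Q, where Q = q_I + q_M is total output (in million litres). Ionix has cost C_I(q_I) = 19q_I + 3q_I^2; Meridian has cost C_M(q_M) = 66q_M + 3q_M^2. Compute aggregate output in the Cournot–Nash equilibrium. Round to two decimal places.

29.44

Ionix's profit: π_I = (175 - Q)q_I - (19q_I + 3q_I²). Setting ∂π_I/∂q_I = 0: 156 - 8q_I - (q_M) = 0.
Meridian's profit: π_M = (175 - Q)q_M - (66q_M + 3q_M²). Setting ∂π_M/∂q_M = 0: 109 - 8q_M - (q_I) = 0.
Best responses: q_I = (156 - q_M)/8, q_M = (109 - q_I)/8.
Solving the pair: q_I = 1139/63, q_M = 716/63.
Total output Q = 1139/63 + 716/63 = 265/9.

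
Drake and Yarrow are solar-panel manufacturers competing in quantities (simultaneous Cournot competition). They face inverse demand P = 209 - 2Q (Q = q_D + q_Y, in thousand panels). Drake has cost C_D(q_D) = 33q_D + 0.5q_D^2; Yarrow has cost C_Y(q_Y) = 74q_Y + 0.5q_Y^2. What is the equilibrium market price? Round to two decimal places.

120.14

Drake's profit: π_D = (209 - 2Q)q_D - (33q_D + (1/2)q_D²). Setting ∂π_D/∂q_D = 0: 176 - 5q_D - 2(q_Y) = 0.
Yarrow's profit: π_Y = (209 - 2Q)q_Y - (74q_Y + (1/2)q_Y²). Setting ∂π_Y/∂q_Y = 0: 135 - 5q_Y - 2(q_D) = 0.
Best responses: q_D = (176 - 2q_Y)/5, q_Y = (135 - 2q_D)/5.
Substituting one into the other gives q_D = 610/21 and q_Y = 323/21.
Total output Q = 311/7, so price P = 209 - 2·(311/7) = 841/7.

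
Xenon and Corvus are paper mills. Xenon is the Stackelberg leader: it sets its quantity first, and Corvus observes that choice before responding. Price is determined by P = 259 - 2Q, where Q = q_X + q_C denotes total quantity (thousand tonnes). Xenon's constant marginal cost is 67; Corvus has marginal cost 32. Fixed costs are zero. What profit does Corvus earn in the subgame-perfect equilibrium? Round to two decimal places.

Solve by backward induction. Given q_X, the follower Corvus maximises π_C = (259 - 2q_X - 2q_C)q_C - 32q_C.
Follower FOC: 227 - 2q_X - 4q_C = 0, so q_C(q_X) = (227 - 2q_X)/4.
The leader anticipates this reaction. Substituting into P = 259 - 2Q gives P = 291/2 - q_X, so π_X = (291/2 - q_X)q_X - 67q_X.
Leader FOC: 157/2 - 2q_X = 0, so q_X = 157/4.
Then q_C = (227 - 2·(157/4))/4 = 297/8.
Price P = 259 - 2·(611/8) = 425/4.
Corvus's profit: (425/4 - 32)·(297/8) = 2756.5313.

2756.53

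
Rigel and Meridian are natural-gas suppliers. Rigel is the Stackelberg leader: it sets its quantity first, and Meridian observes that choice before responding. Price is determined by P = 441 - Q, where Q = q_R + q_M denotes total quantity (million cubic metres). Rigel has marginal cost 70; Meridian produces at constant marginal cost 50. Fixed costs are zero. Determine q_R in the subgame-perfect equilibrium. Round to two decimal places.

Solve by backward induction. Given q_R, the follower Meridian maximises π_M = (441 - q_R - q_M)q_M - 50q_M.
∂π_M/∂q_M = 391 - q_R - 2q_M = 0 gives the reaction function q_M = (391 - q_R)/2.
Rigel substitutes q_M(q_R) into its own profit: π_R = q_R(441 - q_R - (391 - q_R)/2) - 70q_R = (491/2 - (1/2)q_R)q_R - 70q_R.
Maximising: ∂π_R/∂q_R = 351/2 - q_R = 0, giving q_R = 351/2.
Then q_M = (391 - 351/2)/2 = 431/4.

175.50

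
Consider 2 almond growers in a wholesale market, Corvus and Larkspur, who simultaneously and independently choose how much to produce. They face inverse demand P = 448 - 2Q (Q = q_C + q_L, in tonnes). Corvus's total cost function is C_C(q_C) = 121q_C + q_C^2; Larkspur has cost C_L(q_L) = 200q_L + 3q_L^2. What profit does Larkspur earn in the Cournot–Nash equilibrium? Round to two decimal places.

1108.99

Corvus's profit: π_C = (448 - 2Q)q_C - (121q_C + q_C²). Setting ∂π_C/∂q_C = 0: 327 - 6q_C - 2(q_L) = 0.
Larkspur's profit: π_L = (448 - 2Q)q_L - (200q_L + 3q_L²). Setting ∂π_L/∂q_L = 0: 248 - 10q_L - 2(q_C) = 0.
Best responses: q_C = (327 - 2q_L)/6, q_L = (248 - 2q_C)/10.
Solving the pair: q_C = 1387/28, q_L = 417/28.
Price P = 448 - 2·(451/7) = 319.1429.
Larkspur's profit: 319.1429·(417/28) - 200·(417/28) - 3(417/28)² = 1108.9860.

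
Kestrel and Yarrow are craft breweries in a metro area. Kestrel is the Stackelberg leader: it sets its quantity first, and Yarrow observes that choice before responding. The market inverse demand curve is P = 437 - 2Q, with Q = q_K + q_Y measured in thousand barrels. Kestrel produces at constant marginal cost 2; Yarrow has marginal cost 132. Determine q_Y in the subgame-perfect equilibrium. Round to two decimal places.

5.63

The follower Yarrow best-responds to any q_K: π_Y = (437 - 2Q)q_Y - 132q_Y.
Follower FOC: 305 - 2q_K - 4q_Y = 0, so q_Y(q_K) = (305 - 2q_K)/4.
Kestrel substitutes q_Y(q_K) into its own profit: π_K = q_K(437 - 2q_K - (305 - 2q_K)/2) - 2q_K = (569/2 - q_K)q_K - 2q_K.
Leader FOC: 565/2 - 2q_K = 0, so q_K = 565/4.
Then q_Y = (305 - 2·(565/4))/4 = 45/8.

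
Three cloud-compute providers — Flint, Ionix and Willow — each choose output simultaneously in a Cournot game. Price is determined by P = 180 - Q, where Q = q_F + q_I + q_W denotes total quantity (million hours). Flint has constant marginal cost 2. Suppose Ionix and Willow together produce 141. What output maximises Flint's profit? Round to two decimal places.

With rivals' combined output fixed at 141, Flint's profit is π_F = (180 - 141 - q_F)q_F - (2q_F) = (39 - q_F)q_F - (2q_F).
∂π_F/∂q_F = 37 - 2q_F = 0, so q_F = 37/2.

18.50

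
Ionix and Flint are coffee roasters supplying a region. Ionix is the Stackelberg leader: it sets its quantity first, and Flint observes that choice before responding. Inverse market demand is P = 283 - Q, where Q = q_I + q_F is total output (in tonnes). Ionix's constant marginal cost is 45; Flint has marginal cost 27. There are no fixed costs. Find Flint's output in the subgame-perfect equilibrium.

73

Solve by backward induction. Given q_I, the follower Flint maximises π_F = (283 - q_I - q_F)q_F - 27q_F.
Setting the follower's marginal profit to zero, 256 - q_I - 2q_F = 0, i.e. q_F = (256 - q_I)/2.
The leader anticipates this reaction. Substituting into P = 283 - Q gives P = 155 - (1/2)q_I, so π_I = (155 - (1/2)q_I)q_I - 45q_I.
The leader's first-order condition 110 - q_I = 0 yields q_I = 110.
Then q_F = (256 - 110)/2 = 73.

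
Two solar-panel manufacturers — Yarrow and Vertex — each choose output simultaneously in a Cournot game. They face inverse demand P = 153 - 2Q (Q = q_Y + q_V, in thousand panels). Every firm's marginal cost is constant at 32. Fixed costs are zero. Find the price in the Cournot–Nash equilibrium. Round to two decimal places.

72.33

Each firm earns π_i = (153 - 2Q)q_i - 32q_i.
First-order condition (treating rivals' output as given): 121 - 4q_i - 2q_j = 0.
By symmetry each firm produces the same amount; substituting q_j = q_i yields q_i = 121/6.
Total output Q = 121/3, so price P = 153 - 2·(121/3) = 217/3.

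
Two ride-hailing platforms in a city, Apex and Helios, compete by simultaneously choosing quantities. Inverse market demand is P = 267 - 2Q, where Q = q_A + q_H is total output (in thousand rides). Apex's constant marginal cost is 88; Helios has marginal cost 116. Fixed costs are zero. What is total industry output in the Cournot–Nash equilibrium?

Apex's profit: π_A = (267 - 2Q)q_A - (88q_A). Setting ∂π_A/∂q_A = 0: 179 - 4q_A - 2(q_H) = 0.
Helios's first-order condition: 151 - 4q_H - 2(q_A) = 0.
Rearranging gives the reaction functions q_A = (179 - 2q_H)/4 and q_H = (151 - 2q_A)/4.
Solving the pair: q_A = 69/2, q_H = 41/2.
Total output Q = 69/2 + 41/2 = 55.

55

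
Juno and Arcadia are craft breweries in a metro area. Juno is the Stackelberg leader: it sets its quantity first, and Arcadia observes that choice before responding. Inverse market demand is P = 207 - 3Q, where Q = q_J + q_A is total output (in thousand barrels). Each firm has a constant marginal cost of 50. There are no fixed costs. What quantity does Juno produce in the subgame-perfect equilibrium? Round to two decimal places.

26.17

The follower Arcadia best-responds to any q_J: π_A = (207 - 3Q)q_A - 50q_A.
Follower FOC: 157 - 3q_J - 6q_A = 0, so q_A(q_J) = (157 - 3q_J)/6.
The leader anticipates this reaction. Substituting into P = 207 - 3Q gives P = 257/2 - (3/2)q_J, so π_J = (257/2 - (3/2)q_J)q_J - 50q_J.
Leader FOC: 157/2 - 3q_J = 0, so q_J = 157/6.
Then q_A = (157 - 3·(157/6))/6 = 157/12.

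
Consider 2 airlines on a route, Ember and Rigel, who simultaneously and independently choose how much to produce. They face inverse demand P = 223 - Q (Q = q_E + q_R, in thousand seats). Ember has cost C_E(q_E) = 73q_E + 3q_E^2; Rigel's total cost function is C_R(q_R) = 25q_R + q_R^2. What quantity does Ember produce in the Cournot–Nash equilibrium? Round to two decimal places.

12.97

Ember's profit: π_E = (223 - Q)q_E - (73q_E + 3q_E²). Setting ∂π_E/∂q_E = 0: 150 - 8q_E - (q_R) = 0.
Rigel's profit: π_R = (223 - Q)q_R - (25q_R + q_R²). Setting ∂π_R/∂q_R = 0: 198 - 4q_R - (q_E) = 0.
Best responses: q_E = (150 - q_R)/8, q_R = (198 - q_E)/4.
Substituting one into the other gives q_E = 402/31 and q_R = 1434/31.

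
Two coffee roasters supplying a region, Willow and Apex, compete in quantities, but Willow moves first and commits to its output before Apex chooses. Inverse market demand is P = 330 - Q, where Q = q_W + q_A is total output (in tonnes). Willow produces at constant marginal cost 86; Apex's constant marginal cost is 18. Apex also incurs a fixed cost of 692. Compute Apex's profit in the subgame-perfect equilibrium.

The follower Apex best-responds to any q_W: π_A = (330 - Q)q_A - 18q_A.
Follower FOC: 312 - q_W - 2q_A = 0, so q_A(q_W) = (312 - q_W)/2.
The leader anticipates this reaction. Substituting into P = 330 - Q gives P = 174 - (1/2)q_W, so π_W = (174 - (1/2)q_W)q_W - 86q_W.
The leader's first-order condition 88 - q_W = 0 yields q_W = 88.
Then q_A = (312 - 88)/2 = 112.
Price P = 330 - 200 = 130.
Apex's profit: (130 - 18)·112 - 692 = 11852.

11852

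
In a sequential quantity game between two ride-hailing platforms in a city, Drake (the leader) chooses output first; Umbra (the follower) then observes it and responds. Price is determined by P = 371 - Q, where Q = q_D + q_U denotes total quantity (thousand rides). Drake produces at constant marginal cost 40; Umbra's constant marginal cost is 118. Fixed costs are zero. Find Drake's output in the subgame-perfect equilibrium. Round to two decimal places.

Solve by backward induction. Given q_D, the follower Umbra maximises π_U = (371 - q_D - q_U)q_U - 118q_U.
Follower FOC: 253 - q_D - 2q_U = 0, so q_U(q_D) = (253 - q_D)/2.
The leader anticipates this reaction. Substituting into P = 371 - Q gives P = 489/2 - (1/2)q_D, so π_D = (489/2 - (1/2)q_D)q_D - 40q_D.
Leader FOC: 409/2 - q_D = 0, so q_D = 409/2.
Then q_U = (253 - 409/2)/2 = 97/4.

204.50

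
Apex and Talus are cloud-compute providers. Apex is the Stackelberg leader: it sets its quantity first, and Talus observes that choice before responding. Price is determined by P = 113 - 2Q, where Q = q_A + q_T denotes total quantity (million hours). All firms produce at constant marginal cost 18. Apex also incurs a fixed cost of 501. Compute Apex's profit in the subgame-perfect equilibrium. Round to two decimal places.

Solve by backward induction. Given q_A, the follower Talus maximises π_T = (113 - 2q_A - 2q_T)q_T - 18q_T.
∂π_T/∂q_T = 95 - 2q_A - 4q_T = 0 gives the reaction function q_T = (95 - 2q_A)/4.
The leader anticipates this reaction. Substituting into P = 113 - 2Q gives P = 131/2 - q_A, so π_A = (131/2 - q_A)q_A - 18q_A.
Leader FOC: 95/2 - 2q_A = 0, so q_A = 95/4.
Then q_T = (95 - 2·(95/4))/4 = 95/8.
Price P = 113 - 2·(285/8) = 167/4.
Apex's profit: (167/4 - 18)·(95/4) - 501 = 1009/16.

63.06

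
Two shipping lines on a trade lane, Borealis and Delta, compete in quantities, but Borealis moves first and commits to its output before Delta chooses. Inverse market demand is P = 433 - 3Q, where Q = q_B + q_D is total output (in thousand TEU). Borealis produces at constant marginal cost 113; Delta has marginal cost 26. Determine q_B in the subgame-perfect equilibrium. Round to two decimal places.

The follower Delta best-responds to any q_B: π_D = (433 - 3Q)q_D - 26q_D.
Setting the follower's marginal profit to zero, 407 - 3q_B - 6q_D = 0, i.e. q_D = (407 - 3q_B)/6.
The leader anticipates this reaction. Substituting into P = 433 - 3Q gives P = 459/2 - (3/2)q_B, so π_B = (459/2 - (3/2)q_B)q_B - 113q_B.
The leader's first-order condition 233/2 - 3q_B = 0 yields q_B = 233/6.
Then q_D = (407 - 3·(233/6))/6 = 581/12.

38.83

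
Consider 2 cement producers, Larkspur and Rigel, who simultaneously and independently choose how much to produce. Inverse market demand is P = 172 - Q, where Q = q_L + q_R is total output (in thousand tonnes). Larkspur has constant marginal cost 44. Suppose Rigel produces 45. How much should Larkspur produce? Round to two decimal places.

With the rival's output fixed at 45, Larkspur's profit is π_L = (172 - 45 - q_L)q_L - (44q_L) = (127 - q_L)q_L - (44q_L).
∂π_L/∂q_L = 83 - 2q_L = 0, so q_L = 83/2.

41.50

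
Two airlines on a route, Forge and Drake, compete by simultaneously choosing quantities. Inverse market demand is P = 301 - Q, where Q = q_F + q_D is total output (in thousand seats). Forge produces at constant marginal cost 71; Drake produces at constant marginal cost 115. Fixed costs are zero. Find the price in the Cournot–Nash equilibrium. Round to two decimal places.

162.33

Forge's profit: π_F = (301 - Q)q_F - (71q_F). Setting ∂π_F/∂q_F = 0: 230 - 2q_F - (q_D) = 0.
Drake's first-order condition: 186 - 2q_D - (q_F) = 0.
Rearranging gives the reaction functions q_F = (230 - q_D)/2 and q_D = (186 - q_F)/2.
Solving the pair: q_F = 274/3, q_D = 142/3.
Total output Q = 416/3, so price P = 301 - 416/3 = 487/3.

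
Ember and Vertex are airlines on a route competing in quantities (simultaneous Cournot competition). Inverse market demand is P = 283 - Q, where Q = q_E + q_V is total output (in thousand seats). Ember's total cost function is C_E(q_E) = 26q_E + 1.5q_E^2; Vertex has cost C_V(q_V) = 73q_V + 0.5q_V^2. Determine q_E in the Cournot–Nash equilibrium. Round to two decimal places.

Ember's profit: π_E = (283 - Q)q_E - (26q_E + (3/2)q_E²). Setting ∂π_E/∂q_E = 0: 257 - 5q_E - (q_V) = 0.
Vertex's first-order condition: 210 - 3q_V - (q_E) = 0.
So q_E = (257 - q_V)/5 and q_V = (210 - q_E)/3.
Substituting one into the other gives q_E = 561/14 and q_V = 793/14.

40.07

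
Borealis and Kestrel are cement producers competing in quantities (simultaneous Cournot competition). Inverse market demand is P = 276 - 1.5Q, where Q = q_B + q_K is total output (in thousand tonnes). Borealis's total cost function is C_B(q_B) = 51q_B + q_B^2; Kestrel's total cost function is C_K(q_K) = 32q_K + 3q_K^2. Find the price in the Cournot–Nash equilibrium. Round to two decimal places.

Borealis's profit: π_B = (276 - 1.5Q)q_B - (51q_B + q_B²). Setting ∂π_B/∂q_B = 0: 225 - 5q_B - (3/2)(q_K) = 0.
Kestrel's first-order condition: 244 - 9q_K - (3/2)(q_B) = 0.
Rearranging gives the reaction functions q_B = (225 - (3/2)q_K)/5 and q_K = (244 - (3/2)q_B)/9.
Substituting one into the other gives q_B = 38.8070 and q_K = 20.6433.
Total output Q = 59.4503, so price P = 276 - (3/2)·59.4503 = 186.8246.

186.82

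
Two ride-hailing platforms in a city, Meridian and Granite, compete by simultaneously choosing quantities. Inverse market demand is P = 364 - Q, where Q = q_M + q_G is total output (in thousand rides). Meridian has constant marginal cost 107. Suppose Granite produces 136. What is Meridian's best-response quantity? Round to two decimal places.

60.50

With the rival's output fixed at 136, Meridian's profit is π_M = (364 - 136 - q_M)q_M - (107q_M) = (228 - q_M)q_M - (107q_M).
∂π_M/∂q_M = 121 - 2q_M = 0, so q_M = 121/2.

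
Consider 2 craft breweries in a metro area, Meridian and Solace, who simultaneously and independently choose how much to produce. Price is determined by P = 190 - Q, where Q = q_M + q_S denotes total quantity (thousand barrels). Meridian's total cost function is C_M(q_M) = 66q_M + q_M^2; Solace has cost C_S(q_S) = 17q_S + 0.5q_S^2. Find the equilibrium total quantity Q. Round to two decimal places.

69.73

Meridian's profit: π_M = (190 - Q)q_M - (66q_M + q_M²). Setting ∂π_M/∂q_M = 0: 124 - 4q_M - (q_S) = 0.
Solace's first-order condition: 173 - 3q_S - (q_M) = 0.
So q_M = (124 - q_S)/4 and q_S = (173 - q_M)/3.
Substituting one into the other gives q_M = 199/11 and q_S = 568/11.
Total output Q = 199/11 + 568/11 = 767/11.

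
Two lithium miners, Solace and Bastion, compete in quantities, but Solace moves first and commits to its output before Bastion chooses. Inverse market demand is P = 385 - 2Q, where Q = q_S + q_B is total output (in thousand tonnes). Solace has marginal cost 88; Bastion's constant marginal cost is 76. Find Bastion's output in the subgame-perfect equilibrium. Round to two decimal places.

The follower Bastion best-responds to any q_S: π_B = (385 - 2Q)q_B - 76q_B.
Follower FOC: 309 - 2q_S - 4q_B = 0, so q_B(q_S) = (309 - 2q_S)/4.
Solace substitutes q_B(q_S) into its own profit: π_S = q_S(385 - 2q_S - (309 - 2q_S)/2) - 88q_S = (461/2 - q_S)q_S - 88q_S.
The leader's first-order condition 285/2 - 2q_S = 0 yields q_S = 285/4.
Then q_B = (309 - 2·(285/4))/4 = 333/8.

41.63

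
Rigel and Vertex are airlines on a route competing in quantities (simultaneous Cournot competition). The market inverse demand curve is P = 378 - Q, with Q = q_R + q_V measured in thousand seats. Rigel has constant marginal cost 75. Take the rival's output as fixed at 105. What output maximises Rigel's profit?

With the rival's output fixed at 105, Rigel's profit is π_R = (378 - 105 - q_R)q_R - (75q_R) = (273 - q_R)q_R - (75q_R).
∂π_R/∂q_R = 198 - 2q_R = 0, so q_R = 99.

99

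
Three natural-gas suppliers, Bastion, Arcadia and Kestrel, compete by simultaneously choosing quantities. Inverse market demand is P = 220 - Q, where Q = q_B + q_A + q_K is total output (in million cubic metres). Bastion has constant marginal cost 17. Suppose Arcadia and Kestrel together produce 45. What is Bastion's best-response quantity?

With rivals' combined output fixed at 45, Bastion's profit is π_B = (220 - 45 - q_B)q_B - (17q_B) = (175 - q_B)q_B - (17q_B).
∂π_B/∂q_B = 158 - 2q_B = 0, so q_B = 79.

79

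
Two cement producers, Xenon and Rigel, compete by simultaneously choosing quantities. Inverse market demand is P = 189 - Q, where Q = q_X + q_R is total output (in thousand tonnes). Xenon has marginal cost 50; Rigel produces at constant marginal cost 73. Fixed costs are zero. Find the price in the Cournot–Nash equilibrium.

Xenon's profit: π_X = (189 - Q)q_X - (50q_X). Setting ∂π_X/∂q_X = 0: 139 - 2q_X - (q_R) = 0.
Rigel's first-order condition: 116 - 2q_R - (q_X) = 0.
Rearranging gives the reaction functions q_X = (139 - q_R)/2 and q_R = (116 - q_X)/2.
Substituting one into the other gives q_X = 54 and q_R = 31.
Total output Q = 85, so price P = 189 - 85 = 104.

104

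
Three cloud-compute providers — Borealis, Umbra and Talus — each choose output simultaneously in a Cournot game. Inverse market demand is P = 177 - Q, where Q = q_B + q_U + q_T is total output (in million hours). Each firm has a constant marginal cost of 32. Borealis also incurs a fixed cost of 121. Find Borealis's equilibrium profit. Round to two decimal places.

Each firm earns π_i = (177 - Q)q_i - 32q_i.
First-order condition (treating rivals' output as given): 145 - 2q_i - Σ_{j≠i} q_j = 0.
By symmetry each firm produces the same amount; substituting Σ_{j≠i} q_j = 2q_i yields q_i = 145/4.
Price P = 177 - 435/4 = 273/4.
Borealis's profit: (273/4 - 32)·(145/4) - 121 = 1193.0625.

1193.06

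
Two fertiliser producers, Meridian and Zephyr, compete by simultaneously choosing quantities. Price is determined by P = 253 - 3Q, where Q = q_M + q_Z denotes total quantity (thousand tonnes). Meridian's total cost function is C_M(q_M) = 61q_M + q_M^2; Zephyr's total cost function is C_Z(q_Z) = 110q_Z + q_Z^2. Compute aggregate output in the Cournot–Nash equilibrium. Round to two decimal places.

30.45

Meridian's profit: π_M = (253 - 3Q)q_M - (61q_M + q_M²). Setting ∂π_M/∂q_M = 0: 192 - 8q_M - 3(q_Z) = 0.
Zephyr's profit: π_Z = (253 - 3Q)q_Z - (110q_Z + q_Z²). Setting ∂π_Z/∂q_Z = 0: 143 - 8q_Z - 3(q_M) = 0.
Rearranging gives the reaction functions q_M = (192 - 3q_Z)/8 and q_Z = (143 - 3q_M)/8.
Solving the pair: q_M = 1107/55, q_Z = 568/55.
Total output Q = 1107/55 + 568/55 = 335/11.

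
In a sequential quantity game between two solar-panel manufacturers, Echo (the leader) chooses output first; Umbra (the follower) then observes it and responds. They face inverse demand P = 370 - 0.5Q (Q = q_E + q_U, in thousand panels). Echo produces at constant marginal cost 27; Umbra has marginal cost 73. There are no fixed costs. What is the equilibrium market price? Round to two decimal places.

Solve by backward induction. Given q_E, the follower Umbra maximises π_U = (370 - (1/2)q_E - (1/2)q_U)q_U - 73q_U.
Follower FOC: 297 - (1/2)q_E - q_U = 0, so q_U(q_E) = (297 - (1/2)q_E).
Echo substitutes q_U(q_E) into its own profit: π_E = q_E(370 - (1/2)q_E - (297 - (1/2)q_E)/2) - 27q_E = (443/2 - (1/4)q_E)q_E - 27q_E.
Maximising: ∂π_E/∂q_E = 389/2 - (1/2)q_E = 0, giving q_E = 389.
Then q_U = (297 - (1/2)·389) = 205/2.
Total output Q = 983/2, so price P = 370 - (1/2)·(983/2) = 497/4.

124.25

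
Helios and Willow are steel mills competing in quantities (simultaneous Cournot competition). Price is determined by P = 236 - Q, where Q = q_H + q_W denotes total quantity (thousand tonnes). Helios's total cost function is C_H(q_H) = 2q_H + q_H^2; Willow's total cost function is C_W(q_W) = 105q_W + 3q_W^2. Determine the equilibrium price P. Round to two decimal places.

Helios's profit: π_H = (236 - Q)q_H - (2q_H + q_H²). Setting ∂π_H/∂q_H = 0: 234 - 4q_H - (q_W) = 0.
Willow's first-order condition: 131 - 8q_W - (q_H) = 0.
So q_H = (234 - q_W)/4 and q_W = (131 - q_H)/8.
Solving the pair: q_H = 1741/31, q_W = 290/31.
Total output Q = 65.5161, so price P = 236 - 65.5161 = 170.4839.

170.48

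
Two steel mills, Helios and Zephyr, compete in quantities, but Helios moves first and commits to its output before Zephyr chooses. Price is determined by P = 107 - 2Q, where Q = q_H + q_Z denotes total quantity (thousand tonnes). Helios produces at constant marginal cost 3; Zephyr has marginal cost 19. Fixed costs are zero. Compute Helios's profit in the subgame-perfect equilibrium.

The follower Zephyr best-responds to any q_H: π_Z = (107 - 2Q)q_Z - 19q_Z.
Setting the follower's marginal profit to zero, 88 - 2q_H - 4q_Z = 0, i.e. q_Z = (88 - 2q_H)/4.
The leader anticipates this reaction. Substituting into P = 107 - 2Q gives P = 63 - q_H, so π_H = (63 - q_H)q_H - 3q_H.
Maximising: ∂π_H/∂q_H = 60 - 2q_H = 0, giving q_H = 30.
Then q_Z = (88 - 2·30)/4 = 7.
Price P = 107 - 2·37 = 33.
Helios's profit: (33 - 3)·30 = 900.

900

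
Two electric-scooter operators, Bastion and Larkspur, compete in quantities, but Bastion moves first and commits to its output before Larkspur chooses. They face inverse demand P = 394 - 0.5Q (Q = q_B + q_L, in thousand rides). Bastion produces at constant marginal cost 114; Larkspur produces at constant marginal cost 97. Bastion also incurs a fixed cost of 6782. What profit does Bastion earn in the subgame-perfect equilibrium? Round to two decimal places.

Solve by backward induction. Given q_B, the follower Larkspur maximises π_L = (394 - (1/2)q_B - (1/2)q_L)q_L - 97q_L.
Follower FOC: 297 - (1/2)q_B - q_L = 0, so q_L(q_B) = (297 - (1/2)q_B).
Bastion substitutes q_L(q_B) into its own profit: π_B = q_B(394 - (1/2)q_B - (297 - (1/2)q_B)/2) - 114q_B = (491/2 - (1/4)q_B)q_B - 114q_B.
Leader FOC: 263/2 - (1/2)q_B = 0, so q_B = 263.
Then q_L = (297 - (1/2)·263) = 331/2.
Price P = 394 - (1/2)·(857/2) = 719/4.
Bastion's profit: (719/4 - 114)·263 - 6782 = 10510.2500.

10510.25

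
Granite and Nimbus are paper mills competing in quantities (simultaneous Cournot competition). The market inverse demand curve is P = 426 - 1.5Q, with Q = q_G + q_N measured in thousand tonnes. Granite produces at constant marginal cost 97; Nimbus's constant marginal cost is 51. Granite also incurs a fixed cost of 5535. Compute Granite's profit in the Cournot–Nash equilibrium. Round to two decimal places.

397.52

Granite's profit: π_G = (426 - 1.5Q)q_G - (97q_G). Setting ∂π_G/∂q_G = 0: 329 - 3q_G - (3/2)(q_N) = 0.
Nimbus's profit: π_N = (426 - 1.5Q)q_N - (51q_N). Setting ∂π_N/∂q_N = 0: 375 - 3q_N - (3/2)(q_G) = 0.
Rearranging gives the reaction functions q_G = (329 - (3/2)q_N)/3 and q_N = (375 - (3/2)q_G)/3.
Solving the pair: q_G = 566/9, q_N = 842/9.
Price P = 426 - (3/2)·(1408/9) = 574/3.
Granite's profit: (574/3 - 97)·(566/9) - 5535 = 397.5185.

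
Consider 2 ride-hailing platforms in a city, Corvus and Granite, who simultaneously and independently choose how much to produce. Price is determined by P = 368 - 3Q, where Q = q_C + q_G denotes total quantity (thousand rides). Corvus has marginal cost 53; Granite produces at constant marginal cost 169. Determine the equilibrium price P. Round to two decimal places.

196.67

Corvus's profit: π_C = (368 - 3Q)q_C - (53q_C). Setting ∂π_C/∂q_C = 0: 315 - 6q_C - 3(q_G) = 0.
Granite's first-order condition: 199 - 6q_G - 3(q_C) = 0.
So q_C = (315 - 3q_G)/6 and q_G = (199 - 3q_C)/6.
Solving the pair: q_C = 431/9, q_G = 83/9.
Total output Q = 514/9, so price P = 368 - 3·(514/9) = 590/3.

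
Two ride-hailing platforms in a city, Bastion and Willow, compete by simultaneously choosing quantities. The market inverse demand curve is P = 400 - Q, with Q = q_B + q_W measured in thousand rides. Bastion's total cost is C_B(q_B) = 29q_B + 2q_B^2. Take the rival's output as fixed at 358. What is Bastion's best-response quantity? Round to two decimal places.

With the rival's output fixed at 358, Bastion's profit is π_B = (400 - 358 - q_B)q_B - (29q_B + 2q_B²) = (42 - q_B)q_B - (29q_B + 2q_B²).
∂π_B/∂q_B = 13 - 6q_B = 0, so q_B = 13/6.

2.17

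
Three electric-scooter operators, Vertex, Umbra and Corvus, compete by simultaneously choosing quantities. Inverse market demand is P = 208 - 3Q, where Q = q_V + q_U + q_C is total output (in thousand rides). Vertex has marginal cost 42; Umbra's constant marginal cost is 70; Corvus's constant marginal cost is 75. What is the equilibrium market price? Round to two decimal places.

Vertex's profit: π_V = (208 - 3Q)q_V - (42q_V). Setting ∂π_V/∂q_V = 0: 166 - 6q_V - 3(q_U + q_C) = 0.
Umbra's profit: π_U = (208 - 3Q)q_U - (70q_U). Setting ∂π_U/∂q_U = 0: 138 - 6q_U - 3(q_V + q_C) = 0.
Corvus's first-order condition: 133 - 6q_C - 3(q_V + q_U) = 0.
Adding the 3 conditions: 437 − 6Q − 6Q = 0, i.e. Q = 437/12.
Back-substituting: q_V = (166 − 437/4)/3 = 227/12, q_U = (138 − 437/4)/3 = 115/12, q_C = (133 − 437/4)/3 = 95/12.
Total output Q = 437/12, so price P = 208 - 3·(437/12) = 395/4.

98.75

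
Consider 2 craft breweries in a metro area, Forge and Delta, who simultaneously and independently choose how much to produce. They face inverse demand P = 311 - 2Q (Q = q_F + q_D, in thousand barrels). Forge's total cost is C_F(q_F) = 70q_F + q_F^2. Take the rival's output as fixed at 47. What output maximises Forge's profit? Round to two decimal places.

With the rival's output fixed at 47, Forge's profit is π_F = (311 - 2·47 - 2q_F)q_F - (70q_F + q_F²) = (217 - 2q_F)q_F - (70q_F + q_F²).
∂π_F/∂q_F = 147 - 6q_F = 0, so q_F = 49/2.

24.50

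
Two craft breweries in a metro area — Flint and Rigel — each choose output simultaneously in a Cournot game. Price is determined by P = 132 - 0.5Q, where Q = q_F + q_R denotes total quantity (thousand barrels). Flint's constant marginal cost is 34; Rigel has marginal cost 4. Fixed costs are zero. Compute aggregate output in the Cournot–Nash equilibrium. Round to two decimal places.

Flint's profit: π_F = (132 - 0.5Q)q_F - (34q_F). Setting ∂π_F/∂q_F = 0: 98 - q_F - (1/2)(q_R) = 0.
Rigel's profit: π_R = (132 - 0.5Q)q_R - (4q_R). Setting ∂π_R/∂q_R = 0: 128 - q_R - (1/2)(q_F) = 0.
Rearranging gives the reaction functions q_F = (98 - (1/2)q_R) and q_R = (128 - (1/2)q_F).
Substituting one into the other gives q_F = 136/3 and q_R = 316/3.
Total output Q = 136/3 + 316/3 = 452/3.

150.67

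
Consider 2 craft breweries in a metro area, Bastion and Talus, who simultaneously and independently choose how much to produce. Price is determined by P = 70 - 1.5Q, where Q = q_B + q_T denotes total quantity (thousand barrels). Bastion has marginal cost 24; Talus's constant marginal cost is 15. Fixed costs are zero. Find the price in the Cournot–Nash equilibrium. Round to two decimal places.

36.33

Bastion's profit: π_B = (70 - 1.5Q)q_B - (24q_B). Setting ∂π_B/∂q_B = 0: 46 - 3q_B - (3/2)(q_T) = 0.
Talus's first-order condition: 55 - 3q_T - (3/2)(q_B) = 0.
Rearranging gives the reaction functions q_B = (46 - (3/2)q_T)/3 and q_T = (55 - (3/2)q_B)/3.
Substituting one into the other gives q_B = 74/9 and q_T = 128/9.
Total output Q = 202/9, so price P = 70 - (3/2)·(202/9) = 109/3.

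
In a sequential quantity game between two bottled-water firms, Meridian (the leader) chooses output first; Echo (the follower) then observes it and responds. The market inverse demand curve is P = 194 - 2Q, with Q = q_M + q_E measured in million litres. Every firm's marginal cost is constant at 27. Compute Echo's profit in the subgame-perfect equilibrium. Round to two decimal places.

The follower Echo best-responds to any q_M: π_E = (194 - 2Q)q_E - 27q_E.
Setting the follower's marginal profit to zero, 167 - 2q_M - 4q_E = 0, i.e. q_E = (167 - 2q_M)/4.
The leader anticipates this reaction. Substituting into P = 194 - 2Q gives P = 221/2 - q_M, so π_M = (221/2 - q_M)q_M - 27q_M.
Maximising: ∂π_M/∂q_M = 167/2 - 2q_M = 0, giving q_M = 167/4.
Then q_E = (167 - 2·(167/4))/4 = 167/8.
Price P = 194 - 2·(501/8) = 275/4.
Echo's profit: (275/4 - 27)·(167/8) = 871.5313.

871.53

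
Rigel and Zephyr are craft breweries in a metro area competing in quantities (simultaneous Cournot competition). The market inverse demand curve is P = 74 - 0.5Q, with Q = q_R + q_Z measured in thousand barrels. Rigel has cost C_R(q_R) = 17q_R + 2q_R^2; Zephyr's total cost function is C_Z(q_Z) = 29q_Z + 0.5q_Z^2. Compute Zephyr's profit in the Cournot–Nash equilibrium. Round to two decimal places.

Rigel's profit: π_R = (74 - 0.5Q)q_R - (17q_R + 2q_R²). Setting ∂π_R/∂q_R = 0: 57 - 5q_R - (1/2)(q_Z) = 0.
Zephyr's first-order condition: 45 - 2q_Z - (1/2)(q_R) = 0.
Best responses: q_R = (57 - (1/2)q_Z)/5, q_Z = (45 - (1/2)q_R)/2.
Solving the pair: q_R = 122/13, q_Z = 262/13.
Price P = 74 - (1/2)·(384/13) = 770/13.
Zephyr's profit: (770/13)·(262/13) - 29·(262/13) - (1/2)(262/13)² = 406.1775.

406.18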